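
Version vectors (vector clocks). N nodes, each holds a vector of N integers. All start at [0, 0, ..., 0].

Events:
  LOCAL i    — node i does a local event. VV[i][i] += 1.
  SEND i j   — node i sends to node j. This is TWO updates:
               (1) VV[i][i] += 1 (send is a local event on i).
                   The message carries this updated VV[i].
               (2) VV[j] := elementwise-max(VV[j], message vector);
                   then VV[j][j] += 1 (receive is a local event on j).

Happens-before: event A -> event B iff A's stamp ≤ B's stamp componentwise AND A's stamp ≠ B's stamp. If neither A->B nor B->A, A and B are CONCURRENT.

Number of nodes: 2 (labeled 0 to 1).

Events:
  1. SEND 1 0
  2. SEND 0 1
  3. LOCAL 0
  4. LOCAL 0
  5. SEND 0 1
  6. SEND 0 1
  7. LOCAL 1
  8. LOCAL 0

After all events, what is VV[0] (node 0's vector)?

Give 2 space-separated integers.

Answer: 7 1

Derivation:
Initial: VV[0]=[0, 0]
Initial: VV[1]=[0, 0]
Event 1: SEND 1->0: VV[1][1]++ -> VV[1]=[0, 1], msg_vec=[0, 1]; VV[0]=max(VV[0],msg_vec) then VV[0][0]++ -> VV[0]=[1, 1]
Event 2: SEND 0->1: VV[0][0]++ -> VV[0]=[2, 1], msg_vec=[2, 1]; VV[1]=max(VV[1],msg_vec) then VV[1][1]++ -> VV[1]=[2, 2]
Event 3: LOCAL 0: VV[0][0]++ -> VV[0]=[3, 1]
Event 4: LOCAL 0: VV[0][0]++ -> VV[0]=[4, 1]
Event 5: SEND 0->1: VV[0][0]++ -> VV[0]=[5, 1], msg_vec=[5, 1]; VV[1]=max(VV[1],msg_vec) then VV[1][1]++ -> VV[1]=[5, 3]
Event 6: SEND 0->1: VV[0][0]++ -> VV[0]=[6, 1], msg_vec=[6, 1]; VV[1]=max(VV[1],msg_vec) then VV[1][1]++ -> VV[1]=[6, 4]
Event 7: LOCAL 1: VV[1][1]++ -> VV[1]=[6, 5]
Event 8: LOCAL 0: VV[0][0]++ -> VV[0]=[7, 1]
Final vectors: VV[0]=[7, 1]; VV[1]=[6, 5]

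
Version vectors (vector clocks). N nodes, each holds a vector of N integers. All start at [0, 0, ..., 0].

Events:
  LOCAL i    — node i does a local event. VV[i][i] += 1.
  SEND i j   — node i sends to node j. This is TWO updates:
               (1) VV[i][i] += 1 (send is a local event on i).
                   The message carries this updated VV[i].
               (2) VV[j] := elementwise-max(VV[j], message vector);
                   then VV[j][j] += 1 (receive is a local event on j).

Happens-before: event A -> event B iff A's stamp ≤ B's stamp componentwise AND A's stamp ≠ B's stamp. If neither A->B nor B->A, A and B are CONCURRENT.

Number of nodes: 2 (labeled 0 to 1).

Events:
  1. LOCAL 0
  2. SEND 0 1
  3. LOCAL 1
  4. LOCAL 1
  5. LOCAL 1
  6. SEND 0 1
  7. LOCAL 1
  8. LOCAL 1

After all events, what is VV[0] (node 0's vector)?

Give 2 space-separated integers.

Initial: VV[0]=[0, 0]
Initial: VV[1]=[0, 0]
Event 1: LOCAL 0: VV[0][0]++ -> VV[0]=[1, 0]
Event 2: SEND 0->1: VV[0][0]++ -> VV[0]=[2, 0], msg_vec=[2, 0]; VV[1]=max(VV[1],msg_vec) then VV[1][1]++ -> VV[1]=[2, 1]
Event 3: LOCAL 1: VV[1][1]++ -> VV[1]=[2, 2]
Event 4: LOCAL 1: VV[1][1]++ -> VV[1]=[2, 3]
Event 5: LOCAL 1: VV[1][1]++ -> VV[1]=[2, 4]
Event 6: SEND 0->1: VV[0][0]++ -> VV[0]=[3, 0], msg_vec=[3, 0]; VV[1]=max(VV[1],msg_vec) then VV[1][1]++ -> VV[1]=[3, 5]
Event 7: LOCAL 1: VV[1][1]++ -> VV[1]=[3, 6]
Event 8: LOCAL 1: VV[1][1]++ -> VV[1]=[3, 7]
Final vectors: VV[0]=[3, 0]; VV[1]=[3, 7]

Answer: 3 0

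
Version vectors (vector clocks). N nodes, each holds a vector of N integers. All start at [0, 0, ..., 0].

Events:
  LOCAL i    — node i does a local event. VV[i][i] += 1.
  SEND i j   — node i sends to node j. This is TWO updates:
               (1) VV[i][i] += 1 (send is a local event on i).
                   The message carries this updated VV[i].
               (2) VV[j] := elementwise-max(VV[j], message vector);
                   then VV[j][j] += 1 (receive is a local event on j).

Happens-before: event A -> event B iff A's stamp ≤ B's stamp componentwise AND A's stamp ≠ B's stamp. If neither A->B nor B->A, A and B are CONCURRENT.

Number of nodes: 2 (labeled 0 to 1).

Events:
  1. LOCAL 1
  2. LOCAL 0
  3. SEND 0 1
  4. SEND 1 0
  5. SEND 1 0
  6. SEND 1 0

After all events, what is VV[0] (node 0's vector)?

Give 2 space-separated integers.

Initial: VV[0]=[0, 0]
Initial: VV[1]=[0, 0]
Event 1: LOCAL 1: VV[1][1]++ -> VV[1]=[0, 1]
Event 2: LOCAL 0: VV[0][0]++ -> VV[0]=[1, 0]
Event 3: SEND 0->1: VV[0][0]++ -> VV[0]=[2, 0], msg_vec=[2, 0]; VV[1]=max(VV[1],msg_vec) then VV[1][1]++ -> VV[1]=[2, 2]
Event 4: SEND 1->0: VV[1][1]++ -> VV[1]=[2, 3], msg_vec=[2, 3]; VV[0]=max(VV[0],msg_vec) then VV[0][0]++ -> VV[0]=[3, 3]
Event 5: SEND 1->0: VV[1][1]++ -> VV[1]=[2, 4], msg_vec=[2, 4]; VV[0]=max(VV[0],msg_vec) then VV[0][0]++ -> VV[0]=[4, 4]
Event 6: SEND 1->0: VV[1][1]++ -> VV[1]=[2, 5], msg_vec=[2, 5]; VV[0]=max(VV[0],msg_vec) then VV[0][0]++ -> VV[0]=[5, 5]
Final vectors: VV[0]=[5, 5]; VV[1]=[2, 5]

Answer: 5 5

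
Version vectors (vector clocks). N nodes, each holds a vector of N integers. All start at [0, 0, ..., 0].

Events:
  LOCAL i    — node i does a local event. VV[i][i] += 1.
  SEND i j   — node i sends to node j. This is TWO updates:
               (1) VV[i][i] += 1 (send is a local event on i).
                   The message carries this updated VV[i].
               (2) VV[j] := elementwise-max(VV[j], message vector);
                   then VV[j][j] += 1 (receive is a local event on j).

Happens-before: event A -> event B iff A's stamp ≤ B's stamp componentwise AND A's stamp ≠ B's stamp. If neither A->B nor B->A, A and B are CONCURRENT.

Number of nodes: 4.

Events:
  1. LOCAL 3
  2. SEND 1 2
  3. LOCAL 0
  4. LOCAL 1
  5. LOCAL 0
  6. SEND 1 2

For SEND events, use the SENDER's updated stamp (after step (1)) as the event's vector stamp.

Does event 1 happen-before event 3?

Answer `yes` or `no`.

Initial: VV[0]=[0, 0, 0, 0]
Initial: VV[1]=[0, 0, 0, 0]
Initial: VV[2]=[0, 0, 0, 0]
Initial: VV[3]=[0, 0, 0, 0]
Event 1: LOCAL 3: VV[3][3]++ -> VV[3]=[0, 0, 0, 1]
Event 2: SEND 1->2: VV[1][1]++ -> VV[1]=[0, 1, 0, 0], msg_vec=[0, 1, 0, 0]; VV[2]=max(VV[2],msg_vec) then VV[2][2]++ -> VV[2]=[0, 1, 1, 0]
Event 3: LOCAL 0: VV[0][0]++ -> VV[0]=[1, 0, 0, 0]
Event 4: LOCAL 1: VV[1][1]++ -> VV[1]=[0, 2, 0, 0]
Event 5: LOCAL 0: VV[0][0]++ -> VV[0]=[2, 0, 0, 0]
Event 6: SEND 1->2: VV[1][1]++ -> VV[1]=[0, 3, 0, 0], msg_vec=[0, 3, 0, 0]; VV[2]=max(VV[2],msg_vec) then VV[2][2]++ -> VV[2]=[0, 3, 2, 0]
Event 1 stamp: [0, 0, 0, 1]
Event 3 stamp: [1, 0, 0, 0]
[0, 0, 0, 1] <= [1, 0, 0, 0]? False. Equal? False. Happens-before: False

Answer: no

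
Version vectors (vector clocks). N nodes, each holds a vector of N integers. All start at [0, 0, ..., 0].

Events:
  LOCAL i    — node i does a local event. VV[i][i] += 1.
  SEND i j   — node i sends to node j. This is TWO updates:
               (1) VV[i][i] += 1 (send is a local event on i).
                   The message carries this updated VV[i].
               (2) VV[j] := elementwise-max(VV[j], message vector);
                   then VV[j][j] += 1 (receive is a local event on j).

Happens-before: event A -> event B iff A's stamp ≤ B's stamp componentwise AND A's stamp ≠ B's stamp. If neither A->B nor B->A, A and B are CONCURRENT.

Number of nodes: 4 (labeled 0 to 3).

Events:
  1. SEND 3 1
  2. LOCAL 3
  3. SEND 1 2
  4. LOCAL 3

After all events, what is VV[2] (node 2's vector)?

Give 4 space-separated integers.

Answer: 0 2 1 1

Derivation:
Initial: VV[0]=[0, 0, 0, 0]
Initial: VV[1]=[0, 0, 0, 0]
Initial: VV[2]=[0, 0, 0, 0]
Initial: VV[3]=[0, 0, 0, 0]
Event 1: SEND 3->1: VV[3][3]++ -> VV[3]=[0, 0, 0, 1], msg_vec=[0, 0, 0, 1]; VV[1]=max(VV[1],msg_vec) then VV[1][1]++ -> VV[1]=[0, 1, 0, 1]
Event 2: LOCAL 3: VV[3][3]++ -> VV[3]=[0, 0, 0, 2]
Event 3: SEND 1->2: VV[1][1]++ -> VV[1]=[0, 2, 0, 1], msg_vec=[0, 2, 0, 1]; VV[2]=max(VV[2],msg_vec) then VV[2][2]++ -> VV[2]=[0, 2, 1, 1]
Event 4: LOCAL 3: VV[3][3]++ -> VV[3]=[0, 0, 0, 3]
Final vectors: VV[0]=[0, 0, 0, 0]; VV[1]=[0, 2, 0, 1]; VV[2]=[0, 2, 1, 1]; VV[3]=[0, 0, 0, 3]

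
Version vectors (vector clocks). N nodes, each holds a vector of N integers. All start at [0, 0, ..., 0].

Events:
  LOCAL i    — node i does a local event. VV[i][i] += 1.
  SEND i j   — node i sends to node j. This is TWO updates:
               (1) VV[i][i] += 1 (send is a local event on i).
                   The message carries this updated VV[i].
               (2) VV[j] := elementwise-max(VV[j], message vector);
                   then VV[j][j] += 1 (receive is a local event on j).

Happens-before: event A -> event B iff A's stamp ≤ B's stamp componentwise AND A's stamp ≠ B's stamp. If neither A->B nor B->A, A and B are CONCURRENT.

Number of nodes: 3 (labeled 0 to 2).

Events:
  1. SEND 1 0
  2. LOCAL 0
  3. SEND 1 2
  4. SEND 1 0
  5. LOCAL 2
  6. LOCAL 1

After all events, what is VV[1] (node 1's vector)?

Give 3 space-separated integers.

Initial: VV[0]=[0, 0, 0]
Initial: VV[1]=[0, 0, 0]
Initial: VV[2]=[0, 0, 0]
Event 1: SEND 1->0: VV[1][1]++ -> VV[1]=[0, 1, 0], msg_vec=[0, 1, 0]; VV[0]=max(VV[0],msg_vec) then VV[0][0]++ -> VV[0]=[1, 1, 0]
Event 2: LOCAL 0: VV[0][0]++ -> VV[0]=[2, 1, 0]
Event 3: SEND 1->2: VV[1][1]++ -> VV[1]=[0, 2, 0], msg_vec=[0, 2, 0]; VV[2]=max(VV[2],msg_vec) then VV[2][2]++ -> VV[2]=[0, 2, 1]
Event 4: SEND 1->0: VV[1][1]++ -> VV[1]=[0, 3, 0], msg_vec=[0, 3, 0]; VV[0]=max(VV[0],msg_vec) then VV[0][0]++ -> VV[0]=[3, 3, 0]
Event 5: LOCAL 2: VV[2][2]++ -> VV[2]=[0, 2, 2]
Event 6: LOCAL 1: VV[1][1]++ -> VV[1]=[0, 4, 0]
Final vectors: VV[0]=[3, 3, 0]; VV[1]=[0, 4, 0]; VV[2]=[0, 2, 2]

Answer: 0 4 0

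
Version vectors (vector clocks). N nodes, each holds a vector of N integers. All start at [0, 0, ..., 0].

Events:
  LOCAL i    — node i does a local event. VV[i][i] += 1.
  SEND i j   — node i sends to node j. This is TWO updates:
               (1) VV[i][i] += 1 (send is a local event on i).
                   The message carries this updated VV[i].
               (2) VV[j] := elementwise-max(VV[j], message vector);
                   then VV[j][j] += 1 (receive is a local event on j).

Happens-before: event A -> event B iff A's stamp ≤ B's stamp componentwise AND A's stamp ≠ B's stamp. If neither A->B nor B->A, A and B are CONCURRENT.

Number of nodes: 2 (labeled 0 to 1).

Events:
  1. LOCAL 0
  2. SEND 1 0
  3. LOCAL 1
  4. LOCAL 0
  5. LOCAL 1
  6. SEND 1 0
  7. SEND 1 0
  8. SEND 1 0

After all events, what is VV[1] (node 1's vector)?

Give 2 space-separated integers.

Initial: VV[0]=[0, 0]
Initial: VV[1]=[0, 0]
Event 1: LOCAL 0: VV[0][0]++ -> VV[0]=[1, 0]
Event 2: SEND 1->0: VV[1][1]++ -> VV[1]=[0, 1], msg_vec=[0, 1]; VV[0]=max(VV[0],msg_vec) then VV[0][0]++ -> VV[0]=[2, 1]
Event 3: LOCAL 1: VV[1][1]++ -> VV[1]=[0, 2]
Event 4: LOCAL 0: VV[0][0]++ -> VV[0]=[3, 1]
Event 5: LOCAL 1: VV[1][1]++ -> VV[1]=[0, 3]
Event 6: SEND 1->0: VV[1][1]++ -> VV[1]=[0, 4], msg_vec=[0, 4]; VV[0]=max(VV[0],msg_vec) then VV[0][0]++ -> VV[0]=[4, 4]
Event 7: SEND 1->0: VV[1][1]++ -> VV[1]=[0, 5], msg_vec=[0, 5]; VV[0]=max(VV[0],msg_vec) then VV[0][0]++ -> VV[0]=[5, 5]
Event 8: SEND 1->0: VV[1][1]++ -> VV[1]=[0, 6], msg_vec=[0, 6]; VV[0]=max(VV[0],msg_vec) then VV[0][0]++ -> VV[0]=[6, 6]
Final vectors: VV[0]=[6, 6]; VV[1]=[0, 6]

Answer: 0 6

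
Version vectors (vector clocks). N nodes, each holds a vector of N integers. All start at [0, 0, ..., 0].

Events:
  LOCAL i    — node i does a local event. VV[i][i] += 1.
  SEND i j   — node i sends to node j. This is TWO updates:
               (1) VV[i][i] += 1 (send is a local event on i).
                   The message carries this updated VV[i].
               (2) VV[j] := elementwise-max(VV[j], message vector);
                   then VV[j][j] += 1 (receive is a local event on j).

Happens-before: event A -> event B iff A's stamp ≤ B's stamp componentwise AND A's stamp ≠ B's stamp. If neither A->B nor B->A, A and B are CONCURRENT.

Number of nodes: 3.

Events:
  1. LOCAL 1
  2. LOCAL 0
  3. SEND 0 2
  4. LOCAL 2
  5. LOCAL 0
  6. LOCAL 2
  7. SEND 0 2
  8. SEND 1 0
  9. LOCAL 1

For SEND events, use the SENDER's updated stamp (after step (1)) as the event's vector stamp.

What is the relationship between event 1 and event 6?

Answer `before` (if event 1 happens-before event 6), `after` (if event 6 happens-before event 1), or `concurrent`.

Answer: concurrent

Derivation:
Initial: VV[0]=[0, 0, 0]
Initial: VV[1]=[0, 0, 0]
Initial: VV[2]=[0, 0, 0]
Event 1: LOCAL 1: VV[1][1]++ -> VV[1]=[0, 1, 0]
Event 2: LOCAL 0: VV[0][0]++ -> VV[0]=[1, 0, 0]
Event 3: SEND 0->2: VV[0][0]++ -> VV[0]=[2, 0, 0], msg_vec=[2, 0, 0]; VV[2]=max(VV[2],msg_vec) then VV[2][2]++ -> VV[2]=[2, 0, 1]
Event 4: LOCAL 2: VV[2][2]++ -> VV[2]=[2, 0, 2]
Event 5: LOCAL 0: VV[0][0]++ -> VV[0]=[3, 0, 0]
Event 6: LOCAL 2: VV[2][2]++ -> VV[2]=[2, 0, 3]
Event 7: SEND 0->2: VV[0][0]++ -> VV[0]=[4, 0, 0], msg_vec=[4, 0, 0]; VV[2]=max(VV[2],msg_vec) then VV[2][2]++ -> VV[2]=[4, 0, 4]
Event 8: SEND 1->0: VV[1][1]++ -> VV[1]=[0, 2, 0], msg_vec=[0, 2, 0]; VV[0]=max(VV[0],msg_vec) then VV[0][0]++ -> VV[0]=[5, 2, 0]
Event 9: LOCAL 1: VV[1][1]++ -> VV[1]=[0, 3, 0]
Event 1 stamp: [0, 1, 0]
Event 6 stamp: [2, 0, 3]
[0, 1, 0] <= [2, 0, 3]? False
[2, 0, 3] <= [0, 1, 0]? False
Relation: concurrent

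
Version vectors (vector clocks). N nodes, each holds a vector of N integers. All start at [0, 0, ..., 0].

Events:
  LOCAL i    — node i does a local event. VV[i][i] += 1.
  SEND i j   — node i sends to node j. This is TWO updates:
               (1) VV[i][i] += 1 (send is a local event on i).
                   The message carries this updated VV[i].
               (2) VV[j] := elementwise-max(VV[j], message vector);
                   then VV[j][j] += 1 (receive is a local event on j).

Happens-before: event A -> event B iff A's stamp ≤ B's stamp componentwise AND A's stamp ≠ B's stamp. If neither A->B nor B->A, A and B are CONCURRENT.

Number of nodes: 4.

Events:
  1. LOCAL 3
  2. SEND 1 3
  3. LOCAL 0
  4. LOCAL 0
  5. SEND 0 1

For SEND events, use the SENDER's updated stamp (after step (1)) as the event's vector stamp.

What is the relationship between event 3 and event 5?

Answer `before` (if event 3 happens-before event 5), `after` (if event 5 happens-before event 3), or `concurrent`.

Initial: VV[0]=[0, 0, 0, 0]
Initial: VV[1]=[0, 0, 0, 0]
Initial: VV[2]=[0, 0, 0, 0]
Initial: VV[3]=[0, 0, 0, 0]
Event 1: LOCAL 3: VV[3][3]++ -> VV[3]=[0, 0, 0, 1]
Event 2: SEND 1->3: VV[1][1]++ -> VV[1]=[0, 1, 0, 0], msg_vec=[0, 1, 0, 0]; VV[3]=max(VV[3],msg_vec) then VV[3][3]++ -> VV[3]=[0, 1, 0, 2]
Event 3: LOCAL 0: VV[0][0]++ -> VV[0]=[1, 0, 0, 0]
Event 4: LOCAL 0: VV[0][0]++ -> VV[0]=[2, 0, 0, 0]
Event 5: SEND 0->1: VV[0][0]++ -> VV[0]=[3, 0, 0, 0], msg_vec=[3, 0, 0, 0]; VV[1]=max(VV[1],msg_vec) then VV[1][1]++ -> VV[1]=[3, 2, 0, 0]
Event 3 stamp: [1, 0, 0, 0]
Event 5 stamp: [3, 0, 0, 0]
[1, 0, 0, 0] <= [3, 0, 0, 0]? True
[3, 0, 0, 0] <= [1, 0, 0, 0]? False
Relation: before

Answer: before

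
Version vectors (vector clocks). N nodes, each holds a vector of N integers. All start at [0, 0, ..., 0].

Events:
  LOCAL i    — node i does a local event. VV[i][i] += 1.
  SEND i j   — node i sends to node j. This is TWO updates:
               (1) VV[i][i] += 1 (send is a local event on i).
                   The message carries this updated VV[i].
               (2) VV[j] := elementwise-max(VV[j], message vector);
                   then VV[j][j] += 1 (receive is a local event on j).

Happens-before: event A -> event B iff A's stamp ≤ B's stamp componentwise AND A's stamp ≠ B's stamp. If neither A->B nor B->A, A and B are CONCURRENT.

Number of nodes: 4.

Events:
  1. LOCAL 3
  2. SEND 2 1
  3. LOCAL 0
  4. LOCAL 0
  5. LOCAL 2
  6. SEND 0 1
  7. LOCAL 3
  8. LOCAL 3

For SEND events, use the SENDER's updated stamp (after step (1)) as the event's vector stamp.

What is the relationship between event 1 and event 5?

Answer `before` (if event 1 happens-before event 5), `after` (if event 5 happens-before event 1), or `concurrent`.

Answer: concurrent

Derivation:
Initial: VV[0]=[0, 0, 0, 0]
Initial: VV[1]=[0, 0, 0, 0]
Initial: VV[2]=[0, 0, 0, 0]
Initial: VV[3]=[0, 0, 0, 0]
Event 1: LOCAL 3: VV[3][3]++ -> VV[3]=[0, 0, 0, 1]
Event 2: SEND 2->1: VV[2][2]++ -> VV[2]=[0, 0, 1, 0], msg_vec=[0, 0, 1, 0]; VV[1]=max(VV[1],msg_vec) then VV[1][1]++ -> VV[1]=[0, 1, 1, 0]
Event 3: LOCAL 0: VV[0][0]++ -> VV[0]=[1, 0, 0, 0]
Event 4: LOCAL 0: VV[0][0]++ -> VV[0]=[2, 0, 0, 0]
Event 5: LOCAL 2: VV[2][2]++ -> VV[2]=[0, 0, 2, 0]
Event 6: SEND 0->1: VV[0][0]++ -> VV[0]=[3, 0, 0, 0], msg_vec=[3, 0, 0, 0]; VV[1]=max(VV[1],msg_vec) then VV[1][1]++ -> VV[1]=[3, 2, 1, 0]
Event 7: LOCAL 3: VV[3][3]++ -> VV[3]=[0, 0, 0, 2]
Event 8: LOCAL 3: VV[3][3]++ -> VV[3]=[0, 0, 0, 3]
Event 1 stamp: [0, 0, 0, 1]
Event 5 stamp: [0, 0, 2, 0]
[0, 0, 0, 1] <= [0, 0, 2, 0]? False
[0, 0, 2, 0] <= [0, 0, 0, 1]? False
Relation: concurrent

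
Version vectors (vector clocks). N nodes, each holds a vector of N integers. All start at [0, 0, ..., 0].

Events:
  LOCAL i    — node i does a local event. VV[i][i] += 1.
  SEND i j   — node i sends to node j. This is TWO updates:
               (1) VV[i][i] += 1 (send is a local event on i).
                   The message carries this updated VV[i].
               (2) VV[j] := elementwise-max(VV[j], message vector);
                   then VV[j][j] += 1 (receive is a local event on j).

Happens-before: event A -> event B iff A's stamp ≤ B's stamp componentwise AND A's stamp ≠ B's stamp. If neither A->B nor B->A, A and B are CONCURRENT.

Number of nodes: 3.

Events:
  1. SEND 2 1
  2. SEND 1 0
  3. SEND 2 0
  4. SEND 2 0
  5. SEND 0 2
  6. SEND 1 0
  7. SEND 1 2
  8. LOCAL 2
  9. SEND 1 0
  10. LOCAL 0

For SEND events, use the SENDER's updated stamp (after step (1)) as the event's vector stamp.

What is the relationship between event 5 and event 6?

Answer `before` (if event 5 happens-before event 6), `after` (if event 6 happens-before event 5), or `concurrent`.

Answer: concurrent

Derivation:
Initial: VV[0]=[0, 0, 0]
Initial: VV[1]=[0, 0, 0]
Initial: VV[2]=[0, 0, 0]
Event 1: SEND 2->1: VV[2][2]++ -> VV[2]=[0, 0, 1], msg_vec=[0, 0, 1]; VV[1]=max(VV[1],msg_vec) then VV[1][1]++ -> VV[1]=[0, 1, 1]
Event 2: SEND 1->0: VV[1][1]++ -> VV[1]=[0, 2, 1], msg_vec=[0, 2, 1]; VV[0]=max(VV[0],msg_vec) then VV[0][0]++ -> VV[0]=[1, 2, 1]
Event 3: SEND 2->0: VV[2][2]++ -> VV[2]=[0, 0, 2], msg_vec=[0, 0, 2]; VV[0]=max(VV[0],msg_vec) then VV[0][0]++ -> VV[0]=[2, 2, 2]
Event 4: SEND 2->0: VV[2][2]++ -> VV[2]=[0, 0, 3], msg_vec=[0, 0, 3]; VV[0]=max(VV[0],msg_vec) then VV[0][0]++ -> VV[0]=[3, 2, 3]
Event 5: SEND 0->2: VV[0][0]++ -> VV[0]=[4, 2, 3], msg_vec=[4, 2, 3]; VV[2]=max(VV[2],msg_vec) then VV[2][2]++ -> VV[2]=[4, 2, 4]
Event 6: SEND 1->0: VV[1][1]++ -> VV[1]=[0, 3, 1], msg_vec=[0, 3, 1]; VV[0]=max(VV[0],msg_vec) then VV[0][0]++ -> VV[0]=[5, 3, 3]
Event 7: SEND 1->2: VV[1][1]++ -> VV[1]=[0, 4, 1], msg_vec=[0, 4, 1]; VV[2]=max(VV[2],msg_vec) then VV[2][2]++ -> VV[2]=[4, 4, 5]
Event 8: LOCAL 2: VV[2][2]++ -> VV[2]=[4, 4, 6]
Event 9: SEND 1->0: VV[1][1]++ -> VV[1]=[0, 5, 1], msg_vec=[0, 5, 1]; VV[0]=max(VV[0],msg_vec) then VV[0][0]++ -> VV[0]=[6, 5, 3]
Event 10: LOCAL 0: VV[0][0]++ -> VV[0]=[7, 5, 3]
Event 5 stamp: [4, 2, 3]
Event 6 stamp: [0, 3, 1]
[4, 2, 3] <= [0, 3, 1]? False
[0, 3, 1] <= [4, 2, 3]? False
Relation: concurrent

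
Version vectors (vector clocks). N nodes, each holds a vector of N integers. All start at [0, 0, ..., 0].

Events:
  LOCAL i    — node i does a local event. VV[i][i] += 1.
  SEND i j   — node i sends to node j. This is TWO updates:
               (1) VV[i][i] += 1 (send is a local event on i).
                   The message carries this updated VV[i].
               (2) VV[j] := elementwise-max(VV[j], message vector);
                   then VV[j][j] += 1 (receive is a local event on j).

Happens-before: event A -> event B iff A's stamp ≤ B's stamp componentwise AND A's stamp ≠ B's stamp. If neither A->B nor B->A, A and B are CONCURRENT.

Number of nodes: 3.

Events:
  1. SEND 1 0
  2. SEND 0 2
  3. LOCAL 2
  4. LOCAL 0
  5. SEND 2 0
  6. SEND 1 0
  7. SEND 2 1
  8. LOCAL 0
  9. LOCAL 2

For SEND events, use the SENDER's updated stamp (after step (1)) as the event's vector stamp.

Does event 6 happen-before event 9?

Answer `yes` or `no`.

Answer: no

Derivation:
Initial: VV[0]=[0, 0, 0]
Initial: VV[1]=[0, 0, 0]
Initial: VV[2]=[0, 0, 0]
Event 1: SEND 1->0: VV[1][1]++ -> VV[1]=[0, 1, 0], msg_vec=[0, 1, 0]; VV[0]=max(VV[0],msg_vec) then VV[0][0]++ -> VV[0]=[1, 1, 0]
Event 2: SEND 0->2: VV[0][0]++ -> VV[0]=[2, 1, 0], msg_vec=[2, 1, 0]; VV[2]=max(VV[2],msg_vec) then VV[2][2]++ -> VV[2]=[2, 1, 1]
Event 3: LOCAL 2: VV[2][2]++ -> VV[2]=[2, 1, 2]
Event 4: LOCAL 0: VV[0][0]++ -> VV[0]=[3, 1, 0]
Event 5: SEND 2->0: VV[2][2]++ -> VV[2]=[2, 1, 3], msg_vec=[2, 1, 3]; VV[0]=max(VV[0],msg_vec) then VV[0][0]++ -> VV[0]=[4, 1, 3]
Event 6: SEND 1->0: VV[1][1]++ -> VV[1]=[0, 2, 0], msg_vec=[0, 2, 0]; VV[0]=max(VV[0],msg_vec) then VV[0][0]++ -> VV[0]=[5, 2, 3]
Event 7: SEND 2->1: VV[2][2]++ -> VV[2]=[2, 1, 4], msg_vec=[2, 1, 4]; VV[1]=max(VV[1],msg_vec) then VV[1][1]++ -> VV[1]=[2, 3, 4]
Event 8: LOCAL 0: VV[0][0]++ -> VV[0]=[6, 2, 3]
Event 9: LOCAL 2: VV[2][2]++ -> VV[2]=[2, 1, 5]
Event 6 stamp: [0, 2, 0]
Event 9 stamp: [2, 1, 5]
[0, 2, 0] <= [2, 1, 5]? False. Equal? False. Happens-before: False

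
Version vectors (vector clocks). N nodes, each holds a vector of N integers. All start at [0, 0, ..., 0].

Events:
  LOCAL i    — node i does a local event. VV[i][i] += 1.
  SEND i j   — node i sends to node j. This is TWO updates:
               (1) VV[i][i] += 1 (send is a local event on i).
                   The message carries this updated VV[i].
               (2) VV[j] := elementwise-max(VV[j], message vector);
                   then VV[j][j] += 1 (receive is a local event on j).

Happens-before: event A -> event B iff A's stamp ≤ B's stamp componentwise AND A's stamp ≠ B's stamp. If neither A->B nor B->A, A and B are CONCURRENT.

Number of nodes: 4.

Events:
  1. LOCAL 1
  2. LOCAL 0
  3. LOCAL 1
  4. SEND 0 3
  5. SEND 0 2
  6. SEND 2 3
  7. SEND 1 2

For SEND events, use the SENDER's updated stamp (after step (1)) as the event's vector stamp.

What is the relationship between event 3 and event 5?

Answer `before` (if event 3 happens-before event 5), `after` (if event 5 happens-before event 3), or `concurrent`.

Initial: VV[0]=[0, 0, 0, 0]
Initial: VV[1]=[0, 0, 0, 0]
Initial: VV[2]=[0, 0, 0, 0]
Initial: VV[3]=[0, 0, 0, 0]
Event 1: LOCAL 1: VV[1][1]++ -> VV[1]=[0, 1, 0, 0]
Event 2: LOCAL 0: VV[0][0]++ -> VV[0]=[1, 0, 0, 0]
Event 3: LOCAL 1: VV[1][1]++ -> VV[1]=[0, 2, 0, 0]
Event 4: SEND 0->3: VV[0][0]++ -> VV[0]=[2, 0, 0, 0], msg_vec=[2, 0, 0, 0]; VV[3]=max(VV[3],msg_vec) then VV[3][3]++ -> VV[3]=[2, 0, 0, 1]
Event 5: SEND 0->2: VV[0][0]++ -> VV[0]=[3, 0, 0, 0], msg_vec=[3, 0, 0, 0]; VV[2]=max(VV[2],msg_vec) then VV[2][2]++ -> VV[2]=[3, 0, 1, 0]
Event 6: SEND 2->3: VV[2][2]++ -> VV[2]=[3, 0, 2, 0], msg_vec=[3, 0, 2, 0]; VV[3]=max(VV[3],msg_vec) then VV[3][3]++ -> VV[3]=[3, 0, 2, 2]
Event 7: SEND 1->2: VV[1][1]++ -> VV[1]=[0, 3, 0, 0], msg_vec=[0, 3, 0, 0]; VV[2]=max(VV[2],msg_vec) then VV[2][2]++ -> VV[2]=[3, 3, 3, 0]
Event 3 stamp: [0, 2, 0, 0]
Event 5 stamp: [3, 0, 0, 0]
[0, 2, 0, 0] <= [3, 0, 0, 0]? False
[3, 0, 0, 0] <= [0, 2, 0, 0]? False
Relation: concurrent

Answer: concurrent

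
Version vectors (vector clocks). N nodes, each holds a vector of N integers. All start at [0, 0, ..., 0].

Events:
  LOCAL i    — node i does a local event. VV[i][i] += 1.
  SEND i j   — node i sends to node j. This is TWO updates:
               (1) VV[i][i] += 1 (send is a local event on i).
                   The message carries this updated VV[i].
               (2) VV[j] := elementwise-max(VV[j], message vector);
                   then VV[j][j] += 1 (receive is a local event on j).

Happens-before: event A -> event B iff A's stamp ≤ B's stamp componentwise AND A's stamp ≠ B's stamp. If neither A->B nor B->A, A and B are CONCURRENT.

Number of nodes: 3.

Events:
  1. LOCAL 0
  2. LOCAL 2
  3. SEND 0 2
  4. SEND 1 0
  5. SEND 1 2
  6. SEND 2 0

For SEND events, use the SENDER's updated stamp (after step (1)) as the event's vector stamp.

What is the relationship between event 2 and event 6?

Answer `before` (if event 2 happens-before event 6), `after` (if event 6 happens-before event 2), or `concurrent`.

Initial: VV[0]=[0, 0, 0]
Initial: VV[1]=[0, 0, 0]
Initial: VV[2]=[0, 0, 0]
Event 1: LOCAL 0: VV[0][0]++ -> VV[0]=[1, 0, 0]
Event 2: LOCAL 2: VV[2][2]++ -> VV[2]=[0, 0, 1]
Event 3: SEND 0->2: VV[0][0]++ -> VV[0]=[2, 0, 0], msg_vec=[2, 0, 0]; VV[2]=max(VV[2],msg_vec) then VV[2][2]++ -> VV[2]=[2, 0, 2]
Event 4: SEND 1->0: VV[1][1]++ -> VV[1]=[0, 1, 0], msg_vec=[0, 1, 0]; VV[0]=max(VV[0],msg_vec) then VV[0][0]++ -> VV[0]=[3, 1, 0]
Event 5: SEND 1->2: VV[1][1]++ -> VV[1]=[0, 2, 0], msg_vec=[0, 2, 0]; VV[2]=max(VV[2],msg_vec) then VV[2][2]++ -> VV[2]=[2, 2, 3]
Event 6: SEND 2->0: VV[2][2]++ -> VV[2]=[2, 2, 4], msg_vec=[2, 2, 4]; VV[0]=max(VV[0],msg_vec) then VV[0][0]++ -> VV[0]=[4, 2, 4]
Event 2 stamp: [0, 0, 1]
Event 6 stamp: [2, 2, 4]
[0, 0, 1] <= [2, 2, 4]? True
[2, 2, 4] <= [0, 0, 1]? False
Relation: before

Answer: before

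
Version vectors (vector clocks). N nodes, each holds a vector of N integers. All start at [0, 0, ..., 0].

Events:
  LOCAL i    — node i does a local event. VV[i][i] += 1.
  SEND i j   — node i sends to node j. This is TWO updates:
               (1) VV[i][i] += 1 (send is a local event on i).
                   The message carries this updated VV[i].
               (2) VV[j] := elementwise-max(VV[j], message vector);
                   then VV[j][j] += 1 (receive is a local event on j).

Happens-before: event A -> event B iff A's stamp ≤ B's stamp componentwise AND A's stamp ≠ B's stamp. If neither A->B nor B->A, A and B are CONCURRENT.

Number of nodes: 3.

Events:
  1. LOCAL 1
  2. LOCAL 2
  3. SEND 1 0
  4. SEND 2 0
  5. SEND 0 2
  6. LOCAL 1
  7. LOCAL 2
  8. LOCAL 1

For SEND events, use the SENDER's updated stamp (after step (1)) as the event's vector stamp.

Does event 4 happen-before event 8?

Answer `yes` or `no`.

Initial: VV[0]=[0, 0, 0]
Initial: VV[1]=[0, 0, 0]
Initial: VV[2]=[0, 0, 0]
Event 1: LOCAL 1: VV[1][1]++ -> VV[1]=[0, 1, 0]
Event 2: LOCAL 2: VV[2][2]++ -> VV[2]=[0, 0, 1]
Event 3: SEND 1->0: VV[1][1]++ -> VV[1]=[0, 2, 0], msg_vec=[0, 2, 0]; VV[0]=max(VV[0],msg_vec) then VV[0][0]++ -> VV[0]=[1, 2, 0]
Event 4: SEND 2->0: VV[2][2]++ -> VV[2]=[0, 0, 2], msg_vec=[0, 0, 2]; VV[0]=max(VV[0],msg_vec) then VV[0][0]++ -> VV[0]=[2, 2, 2]
Event 5: SEND 0->2: VV[0][0]++ -> VV[0]=[3, 2, 2], msg_vec=[3, 2, 2]; VV[2]=max(VV[2],msg_vec) then VV[2][2]++ -> VV[2]=[3, 2, 3]
Event 6: LOCAL 1: VV[1][1]++ -> VV[1]=[0, 3, 0]
Event 7: LOCAL 2: VV[2][2]++ -> VV[2]=[3, 2, 4]
Event 8: LOCAL 1: VV[1][1]++ -> VV[1]=[0, 4, 0]
Event 4 stamp: [0, 0, 2]
Event 8 stamp: [0, 4, 0]
[0, 0, 2] <= [0, 4, 0]? False. Equal? False. Happens-before: False

Answer: no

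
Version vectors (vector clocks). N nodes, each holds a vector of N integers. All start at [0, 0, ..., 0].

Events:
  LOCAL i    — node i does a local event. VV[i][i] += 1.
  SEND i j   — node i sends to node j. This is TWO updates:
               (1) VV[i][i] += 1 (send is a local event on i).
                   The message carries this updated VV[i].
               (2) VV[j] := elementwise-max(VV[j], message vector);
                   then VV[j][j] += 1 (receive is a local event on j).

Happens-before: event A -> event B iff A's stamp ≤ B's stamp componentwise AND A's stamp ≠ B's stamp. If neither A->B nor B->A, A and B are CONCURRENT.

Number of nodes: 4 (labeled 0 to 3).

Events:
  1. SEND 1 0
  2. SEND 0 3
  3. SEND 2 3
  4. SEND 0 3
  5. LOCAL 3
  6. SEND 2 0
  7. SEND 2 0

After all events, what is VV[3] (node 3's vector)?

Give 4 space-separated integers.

Initial: VV[0]=[0, 0, 0, 0]
Initial: VV[1]=[0, 0, 0, 0]
Initial: VV[2]=[0, 0, 0, 0]
Initial: VV[3]=[0, 0, 0, 0]
Event 1: SEND 1->0: VV[1][1]++ -> VV[1]=[0, 1, 0, 0], msg_vec=[0, 1, 0, 0]; VV[0]=max(VV[0],msg_vec) then VV[0][0]++ -> VV[0]=[1, 1, 0, 0]
Event 2: SEND 0->3: VV[0][0]++ -> VV[0]=[2, 1, 0, 0], msg_vec=[2, 1, 0, 0]; VV[3]=max(VV[3],msg_vec) then VV[3][3]++ -> VV[3]=[2, 1, 0, 1]
Event 3: SEND 2->3: VV[2][2]++ -> VV[2]=[0, 0, 1, 0], msg_vec=[0, 0, 1, 0]; VV[3]=max(VV[3],msg_vec) then VV[3][3]++ -> VV[3]=[2, 1, 1, 2]
Event 4: SEND 0->3: VV[0][0]++ -> VV[0]=[3, 1, 0, 0], msg_vec=[3, 1, 0, 0]; VV[3]=max(VV[3],msg_vec) then VV[3][3]++ -> VV[3]=[3, 1, 1, 3]
Event 5: LOCAL 3: VV[3][3]++ -> VV[3]=[3, 1, 1, 4]
Event 6: SEND 2->0: VV[2][2]++ -> VV[2]=[0, 0, 2, 0], msg_vec=[0, 0, 2, 0]; VV[0]=max(VV[0],msg_vec) then VV[0][0]++ -> VV[0]=[4, 1, 2, 0]
Event 7: SEND 2->0: VV[2][2]++ -> VV[2]=[0, 0, 3, 0], msg_vec=[0, 0, 3, 0]; VV[0]=max(VV[0],msg_vec) then VV[0][0]++ -> VV[0]=[5, 1, 3, 0]
Final vectors: VV[0]=[5, 1, 3, 0]; VV[1]=[0, 1, 0, 0]; VV[2]=[0, 0, 3, 0]; VV[3]=[3, 1, 1, 4]

Answer: 3 1 1 4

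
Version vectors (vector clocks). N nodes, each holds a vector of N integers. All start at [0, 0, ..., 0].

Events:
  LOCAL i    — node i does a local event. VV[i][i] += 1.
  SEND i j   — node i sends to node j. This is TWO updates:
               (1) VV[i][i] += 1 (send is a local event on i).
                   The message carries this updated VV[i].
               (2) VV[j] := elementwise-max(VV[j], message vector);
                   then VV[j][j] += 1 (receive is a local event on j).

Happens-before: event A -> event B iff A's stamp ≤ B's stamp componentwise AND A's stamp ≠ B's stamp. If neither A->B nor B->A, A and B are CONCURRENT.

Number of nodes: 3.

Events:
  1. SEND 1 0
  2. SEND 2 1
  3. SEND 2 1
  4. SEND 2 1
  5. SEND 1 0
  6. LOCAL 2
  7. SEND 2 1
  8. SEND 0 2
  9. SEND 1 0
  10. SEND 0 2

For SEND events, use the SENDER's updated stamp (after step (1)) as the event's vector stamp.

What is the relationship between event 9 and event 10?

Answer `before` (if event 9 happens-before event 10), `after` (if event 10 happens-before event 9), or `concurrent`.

Answer: before

Derivation:
Initial: VV[0]=[0, 0, 0]
Initial: VV[1]=[0, 0, 0]
Initial: VV[2]=[0, 0, 0]
Event 1: SEND 1->0: VV[1][1]++ -> VV[1]=[0, 1, 0], msg_vec=[0, 1, 0]; VV[0]=max(VV[0],msg_vec) then VV[0][0]++ -> VV[0]=[1, 1, 0]
Event 2: SEND 2->1: VV[2][2]++ -> VV[2]=[0, 0, 1], msg_vec=[0, 0, 1]; VV[1]=max(VV[1],msg_vec) then VV[1][1]++ -> VV[1]=[0, 2, 1]
Event 3: SEND 2->1: VV[2][2]++ -> VV[2]=[0, 0, 2], msg_vec=[0, 0, 2]; VV[1]=max(VV[1],msg_vec) then VV[1][1]++ -> VV[1]=[0, 3, 2]
Event 4: SEND 2->1: VV[2][2]++ -> VV[2]=[0, 0, 3], msg_vec=[0, 0, 3]; VV[1]=max(VV[1],msg_vec) then VV[1][1]++ -> VV[1]=[0, 4, 3]
Event 5: SEND 1->0: VV[1][1]++ -> VV[1]=[0, 5, 3], msg_vec=[0, 5, 3]; VV[0]=max(VV[0],msg_vec) then VV[0][0]++ -> VV[0]=[2, 5, 3]
Event 6: LOCAL 2: VV[2][2]++ -> VV[2]=[0, 0, 4]
Event 7: SEND 2->1: VV[2][2]++ -> VV[2]=[0, 0, 5], msg_vec=[0, 0, 5]; VV[1]=max(VV[1],msg_vec) then VV[1][1]++ -> VV[1]=[0, 6, 5]
Event 8: SEND 0->2: VV[0][0]++ -> VV[0]=[3, 5, 3], msg_vec=[3, 5, 3]; VV[2]=max(VV[2],msg_vec) then VV[2][2]++ -> VV[2]=[3, 5, 6]
Event 9: SEND 1->0: VV[1][1]++ -> VV[1]=[0, 7, 5], msg_vec=[0, 7, 5]; VV[0]=max(VV[0],msg_vec) then VV[0][0]++ -> VV[0]=[4, 7, 5]
Event 10: SEND 0->2: VV[0][0]++ -> VV[0]=[5, 7, 5], msg_vec=[5, 7, 5]; VV[2]=max(VV[2],msg_vec) then VV[2][2]++ -> VV[2]=[5, 7, 7]
Event 9 stamp: [0, 7, 5]
Event 10 stamp: [5, 7, 5]
[0, 7, 5] <= [5, 7, 5]? True
[5, 7, 5] <= [0, 7, 5]? False
Relation: before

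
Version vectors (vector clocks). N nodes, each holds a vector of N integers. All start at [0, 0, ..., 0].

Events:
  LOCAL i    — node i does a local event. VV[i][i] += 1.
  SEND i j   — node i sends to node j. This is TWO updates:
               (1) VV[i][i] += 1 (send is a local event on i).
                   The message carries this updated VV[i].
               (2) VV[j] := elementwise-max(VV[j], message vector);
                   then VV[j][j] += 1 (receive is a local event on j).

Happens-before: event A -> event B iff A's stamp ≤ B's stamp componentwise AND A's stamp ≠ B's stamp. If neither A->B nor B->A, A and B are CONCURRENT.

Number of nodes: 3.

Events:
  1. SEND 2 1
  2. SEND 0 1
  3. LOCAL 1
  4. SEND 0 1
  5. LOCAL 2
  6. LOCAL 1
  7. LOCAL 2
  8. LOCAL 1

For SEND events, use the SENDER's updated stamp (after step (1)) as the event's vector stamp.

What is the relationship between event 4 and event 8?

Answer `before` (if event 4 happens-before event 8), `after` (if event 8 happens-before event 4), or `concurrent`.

Initial: VV[0]=[0, 0, 0]
Initial: VV[1]=[0, 0, 0]
Initial: VV[2]=[0, 0, 0]
Event 1: SEND 2->1: VV[2][2]++ -> VV[2]=[0, 0, 1], msg_vec=[0, 0, 1]; VV[1]=max(VV[1],msg_vec) then VV[1][1]++ -> VV[1]=[0, 1, 1]
Event 2: SEND 0->1: VV[0][0]++ -> VV[0]=[1, 0, 0], msg_vec=[1, 0, 0]; VV[1]=max(VV[1],msg_vec) then VV[1][1]++ -> VV[1]=[1, 2, 1]
Event 3: LOCAL 1: VV[1][1]++ -> VV[1]=[1, 3, 1]
Event 4: SEND 0->1: VV[0][0]++ -> VV[0]=[2, 0, 0], msg_vec=[2, 0, 0]; VV[1]=max(VV[1],msg_vec) then VV[1][1]++ -> VV[1]=[2, 4, 1]
Event 5: LOCAL 2: VV[2][2]++ -> VV[2]=[0, 0, 2]
Event 6: LOCAL 1: VV[1][1]++ -> VV[1]=[2, 5, 1]
Event 7: LOCAL 2: VV[2][2]++ -> VV[2]=[0, 0, 3]
Event 8: LOCAL 1: VV[1][1]++ -> VV[1]=[2, 6, 1]
Event 4 stamp: [2, 0, 0]
Event 8 stamp: [2, 6, 1]
[2, 0, 0] <= [2, 6, 1]? True
[2, 6, 1] <= [2, 0, 0]? False
Relation: before

Answer: before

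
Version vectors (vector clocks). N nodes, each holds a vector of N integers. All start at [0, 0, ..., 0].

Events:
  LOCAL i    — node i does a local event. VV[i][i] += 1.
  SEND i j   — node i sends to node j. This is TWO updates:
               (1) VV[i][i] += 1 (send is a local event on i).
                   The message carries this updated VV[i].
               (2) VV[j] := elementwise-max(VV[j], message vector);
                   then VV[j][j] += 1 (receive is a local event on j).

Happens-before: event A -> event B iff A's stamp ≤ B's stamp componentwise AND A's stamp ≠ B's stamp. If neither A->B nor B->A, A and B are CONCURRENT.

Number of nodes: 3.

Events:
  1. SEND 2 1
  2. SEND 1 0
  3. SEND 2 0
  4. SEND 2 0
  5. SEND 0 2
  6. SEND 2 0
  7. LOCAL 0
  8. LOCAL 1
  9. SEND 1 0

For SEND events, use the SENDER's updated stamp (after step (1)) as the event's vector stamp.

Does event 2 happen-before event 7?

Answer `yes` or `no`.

Initial: VV[0]=[0, 0, 0]
Initial: VV[1]=[0, 0, 0]
Initial: VV[2]=[0, 0, 0]
Event 1: SEND 2->1: VV[2][2]++ -> VV[2]=[0, 0, 1], msg_vec=[0, 0, 1]; VV[1]=max(VV[1],msg_vec) then VV[1][1]++ -> VV[1]=[0, 1, 1]
Event 2: SEND 1->0: VV[1][1]++ -> VV[1]=[0, 2, 1], msg_vec=[0, 2, 1]; VV[0]=max(VV[0],msg_vec) then VV[0][0]++ -> VV[0]=[1, 2, 1]
Event 3: SEND 2->0: VV[2][2]++ -> VV[2]=[0, 0, 2], msg_vec=[0, 0, 2]; VV[0]=max(VV[0],msg_vec) then VV[0][0]++ -> VV[0]=[2, 2, 2]
Event 4: SEND 2->0: VV[2][2]++ -> VV[2]=[0, 0, 3], msg_vec=[0, 0, 3]; VV[0]=max(VV[0],msg_vec) then VV[0][0]++ -> VV[0]=[3, 2, 3]
Event 5: SEND 0->2: VV[0][0]++ -> VV[0]=[4, 2, 3], msg_vec=[4, 2, 3]; VV[2]=max(VV[2],msg_vec) then VV[2][2]++ -> VV[2]=[4, 2, 4]
Event 6: SEND 2->0: VV[2][2]++ -> VV[2]=[4, 2, 5], msg_vec=[4, 2, 5]; VV[0]=max(VV[0],msg_vec) then VV[0][0]++ -> VV[0]=[5, 2, 5]
Event 7: LOCAL 0: VV[0][0]++ -> VV[0]=[6, 2, 5]
Event 8: LOCAL 1: VV[1][1]++ -> VV[1]=[0, 3, 1]
Event 9: SEND 1->0: VV[1][1]++ -> VV[1]=[0, 4, 1], msg_vec=[0, 4, 1]; VV[0]=max(VV[0],msg_vec) then VV[0][0]++ -> VV[0]=[7, 4, 5]
Event 2 stamp: [0, 2, 1]
Event 7 stamp: [6, 2, 5]
[0, 2, 1] <= [6, 2, 5]? True. Equal? False. Happens-before: True

Answer: yes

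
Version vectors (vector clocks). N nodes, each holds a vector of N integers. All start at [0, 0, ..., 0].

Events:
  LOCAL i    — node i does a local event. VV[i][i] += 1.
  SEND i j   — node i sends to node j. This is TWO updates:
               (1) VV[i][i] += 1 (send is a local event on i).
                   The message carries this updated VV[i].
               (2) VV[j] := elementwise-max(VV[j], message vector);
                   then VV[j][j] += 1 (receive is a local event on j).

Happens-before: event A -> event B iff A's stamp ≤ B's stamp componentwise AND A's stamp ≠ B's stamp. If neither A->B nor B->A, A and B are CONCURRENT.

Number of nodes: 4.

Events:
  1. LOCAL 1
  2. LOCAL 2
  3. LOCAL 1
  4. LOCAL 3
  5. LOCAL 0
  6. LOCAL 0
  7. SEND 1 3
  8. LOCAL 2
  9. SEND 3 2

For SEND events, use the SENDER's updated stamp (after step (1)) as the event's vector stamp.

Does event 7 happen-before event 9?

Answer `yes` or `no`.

Answer: yes

Derivation:
Initial: VV[0]=[0, 0, 0, 0]
Initial: VV[1]=[0, 0, 0, 0]
Initial: VV[2]=[0, 0, 0, 0]
Initial: VV[3]=[0, 0, 0, 0]
Event 1: LOCAL 1: VV[1][1]++ -> VV[1]=[0, 1, 0, 0]
Event 2: LOCAL 2: VV[2][2]++ -> VV[2]=[0, 0, 1, 0]
Event 3: LOCAL 1: VV[1][1]++ -> VV[1]=[0, 2, 0, 0]
Event 4: LOCAL 3: VV[3][3]++ -> VV[3]=[0, 0, 0, 1]
Event 5: LOCAL 0: VV[0][0]++ -> VV[0]=[1, 0, 0, 0]
Event 6: LOCAL 0: VV[0][0]++ -> VV[0]=[2, 0, 0, 0]
Event 7: SEND 1->3: VV[1][1]++ -> VV[1]=[0, 3, 0, 0], msg_vec=[0, 3, 0, 0]; VV[3]=max(VV[3],msg_vec) then VV[3][3]++ -> VV[3]=[0, 3, 0, 2]
Event 8: LOCAL 2: VV[2][2]++ -> VV[2]=[0, 0, 2, 0]
Event 9: SEND 3->2: VV[3][3]++ -> VV[3]=[0, 3, 0, 3], msg_vec=[0, 3, 0, 3]; VV[2]=max(VV[2],msg_vec) then VV[2][2]++ -> VV[2]=[0, 3, 3, 3]
Event 7 stamp: [0, 3, 0, 0]
Event 9 stamp: [0, 3, 0, 3]
[0, 3, 0, 0] <= [0, 3, 0, 3]? True. Equal? False. Happens-before: True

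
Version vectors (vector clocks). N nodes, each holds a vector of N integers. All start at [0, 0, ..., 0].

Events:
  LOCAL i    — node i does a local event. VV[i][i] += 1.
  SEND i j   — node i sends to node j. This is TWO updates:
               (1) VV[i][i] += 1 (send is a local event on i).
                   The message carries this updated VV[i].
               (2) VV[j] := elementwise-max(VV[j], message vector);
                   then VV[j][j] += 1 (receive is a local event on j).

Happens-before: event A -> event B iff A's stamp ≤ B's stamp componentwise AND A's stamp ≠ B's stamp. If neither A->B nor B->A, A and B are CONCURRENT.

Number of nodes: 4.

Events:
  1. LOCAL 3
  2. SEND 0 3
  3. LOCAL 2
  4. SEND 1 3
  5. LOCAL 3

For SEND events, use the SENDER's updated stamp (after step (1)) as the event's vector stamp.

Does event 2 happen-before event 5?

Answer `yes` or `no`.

Initial: VV[0]=[0, 0, 0, 0]
Initial: VV[1]=[0, 0, 0, 0]
Initial: VV[2]=[0, 0, 0, 0]
Initial: VV[3]=[0, 0, 0, 0]
Event 1: LOCAL 3: VV[3][3]++ -> VV[3]=[0, 0, 0, 1]
Event 2: SEND 0->3: VV[0][0]++ -> VV[0]=[1, 0, 0, 0], msg_vec=[1, 0, 0, 0]; VV[3]=max(VV[3],msg_vec) then VV[3][3]++ -> VV[3]=[1, 0, 0, 2]
Event 3: LOCAL 2: VV[2][2]++ -> VV[2]=[0, 0, 1, 0]
Event 4: SEND 1->3: VV[1][1]++ -> VV[1]=[0, 1, 0, 0], msg_vec=[0, 1, 0, 0]; VV[3]=max(VV[3],msg_vec) then VV[3][3]++ -> VV[3]=[1, 1, 0, 3]
Event 5: LOCAL 3: VV[3][3]++ -> VV[3]=[1, 1, 0, 4]
Event 2 stamp: [1, 0, 0, 0]
Event 5 stamp: [1, 1, 0, 4]
[1, 0, 0, 0] <= [1, 1, 0, 4]? True. Equal? False. Happens-before: True

Answer: yes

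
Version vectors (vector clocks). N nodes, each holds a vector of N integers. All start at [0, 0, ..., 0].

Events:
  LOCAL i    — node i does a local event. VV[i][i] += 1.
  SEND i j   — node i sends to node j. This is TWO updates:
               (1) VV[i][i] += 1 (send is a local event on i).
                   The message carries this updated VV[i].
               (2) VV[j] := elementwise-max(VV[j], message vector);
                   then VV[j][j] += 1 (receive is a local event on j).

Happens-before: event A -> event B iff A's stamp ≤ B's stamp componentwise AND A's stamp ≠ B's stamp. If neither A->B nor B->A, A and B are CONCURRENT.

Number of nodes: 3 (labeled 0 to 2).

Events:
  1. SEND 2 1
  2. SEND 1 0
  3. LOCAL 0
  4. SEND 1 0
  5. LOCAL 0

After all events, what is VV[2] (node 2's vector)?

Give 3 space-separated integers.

Initial: VV[0]=[0, 0, 0]
Initial: VV[1]=[0, 0, 0]
Initial: VV[2]=[0, 0, 0]
Event 1: SEND 2->1: VV[2][2]++ -> VV[2]=[0, 0, 1], msg_vec=[0, 0, 1]; VV[1]=max(VV[1],msg_vec) then VV[1][1]++ -> VV[1]=[0, 1, 1]
Event 2: SEND 1->0: VV[1][1]++ -> VV[1]=[0, 2, 1], msg_vec=[0, 2, 1]; VV[0]=max(VV[0],msg_vec) then VV[0][0]++ -> VV[0]=[1, 2, 1]
Event 3: LOCAL 0: VV[0][0]++ -> VV[0]=[2, 2, 1]
Event 4: SEND 1->0: VV[1][1]++ -> VV[1]=[0, 3, 1], msg_vec=[0, 3, 1]; VV[0]=max(VV[0],msg_vec) then VV[0][0]++ -> VV[0]=[3, 3, 1]
Event 5: LOCAL 0: VV[0][0]++ -> VV[0]=[4, 3, 1]
Final vectors: VV[0]=[4, 3, 1]; VV[1]=[0, 3, 1]; VV[2]=[0, 0, 1]

Answer: 0 0 1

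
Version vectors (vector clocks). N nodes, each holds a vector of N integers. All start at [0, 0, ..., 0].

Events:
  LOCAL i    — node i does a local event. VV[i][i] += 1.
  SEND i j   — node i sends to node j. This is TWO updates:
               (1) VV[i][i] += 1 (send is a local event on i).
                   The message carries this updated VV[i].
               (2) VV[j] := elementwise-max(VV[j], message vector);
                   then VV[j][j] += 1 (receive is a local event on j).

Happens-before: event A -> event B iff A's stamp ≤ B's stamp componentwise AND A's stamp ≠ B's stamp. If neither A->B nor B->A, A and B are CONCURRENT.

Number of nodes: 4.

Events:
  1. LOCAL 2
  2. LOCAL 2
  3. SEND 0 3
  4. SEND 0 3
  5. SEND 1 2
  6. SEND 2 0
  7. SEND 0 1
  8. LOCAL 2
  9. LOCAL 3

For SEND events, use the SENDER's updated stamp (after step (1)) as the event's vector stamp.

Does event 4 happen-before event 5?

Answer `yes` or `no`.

Answer: no

Derivation:
Initial: VV[0]=[0, 0, 0, 0]
Initial: VV[1]=[0, 0, 0, 0]
Initial: VV[2]=[0, 0, 0, 0]
Initial: VV[3]=[0, 0, 0, 0]
Event 1: LOCAL 2: VV[2][2]++ -> VV[2]=[0, 0, 1, 0]
Event 2: LOCAL 2: VV[2][2]++ -> VV[2]=[0, 0, 2, 0]
Event 3: SEND 0->3: VV[0][0]++ -> VV[0]=[1, 0, 0, 0], msg_vec=[1, 0, 0, 0]; VV[3]=max(VV[3],msg_vec) then VV[3][3]++ -> VV[3]=[1, 0, 0, 1]
Event 4: SEND 0->3: VV[0][0]++ -> VV[0]=[2, 0, 0, 0], msg_vec=[2, 0, 0, 0]; VV[3]=max(VV[3],msg_vec) then VV[3][3]++ -> VV[3]=[2, 0, 0, 2]
Event 5: SEND 1->2: VV[1][1]++ -> VV[1]=[0, 1, 0, 0], msg_vec=[0, 1, 0, 0]; VV[2]=max(VV[2],msg_vec) then VV[2][2]++ -> VV[2]=[0, 1, 3, 0]
Event 6: SEND 2->0: VV[2][2]++ -> VV[2]=[0, 1, 4, 0], msg_vec=[0, 1, 4, 0]; VV[0]=max(VV[0],msg_vec) then VV[0][0]++ -> VV[0]=[3, 1, 4, 0]
Event 7: SEND 0->1: VV[0][0]++ -> VV[0]=[4, 1, 4, 0], msg_vec=[4, 1, 4, 0]; VV[1]=max(VV[1],msg_vec) then VV[1][1]++ -> VV[1]=[4, 2, 4, 0]
Event 8: LOCAL 2: VV[2][2]++ -> VV[2]=[0, 1, 5, 0]
Event 9: LOCAL 3: VV[3][3]++ -> VV[3]=[2, 0, 0, 3]
Event 4 stamp: [2, 0, 0, 0]
Event 5 stamp: [0, 1, 0, 0]
[2, 0, 0, 0] <= [0, 1, 0, 0]? False. Equal? False. Happens-before: False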